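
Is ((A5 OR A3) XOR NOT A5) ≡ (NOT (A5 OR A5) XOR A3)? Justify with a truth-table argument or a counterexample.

No. Counterexample: with A3=0, A5=1, Expression 1 = 1 but Expression 2 = 0.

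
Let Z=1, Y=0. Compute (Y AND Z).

Substituting: (0 AND 1)
= 0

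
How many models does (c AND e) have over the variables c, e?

Satisfying assignments: (1,1)
Count: 1 out of 4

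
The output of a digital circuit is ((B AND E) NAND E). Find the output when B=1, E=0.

Substituting: ((1 AND 0) NAND 0)
= 1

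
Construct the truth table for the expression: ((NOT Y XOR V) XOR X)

V | X | Y | Output
------------------
0 | 0 | 0 | 1
0 | 0 | 1 | 0
0 | 1 | 0 | 0
0 | 1 | 1 | 1
1 | 0 | 0 | 0
1 | 0 | 1 | 1
1 | 1 | 0 | 1
1 | 1 | 1 | 0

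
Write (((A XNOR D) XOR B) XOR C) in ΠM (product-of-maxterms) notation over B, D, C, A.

ΠM(1, 2, 4, 7, 8, 11, 13, 14) = (B OR D OR C OR NOT A) AND (B OR D OR NOT C OR A) AND (B OR NOT D OR C OR A) AND (B OR NOT D OR NOT C OR NOT A) AND (NOT B OR D OR C OR A) AND (NOT B OR D OR NOT C OR NOT A) AND (NOT B OR NOT D OR C OR NOT A) AND (NOT B OR NOT D OR NOT C OR A)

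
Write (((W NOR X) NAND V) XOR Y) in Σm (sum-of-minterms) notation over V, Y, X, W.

Σm(0, 1, 2, 3, 9, 10, 11, 12) = (NOT V AND NOT Y AND NOT X AND NOT W) OR (NOT V AND NOT Y AND NOT X AND W) OR (NOT V AND NOT Y AND X AND NOT W) OR (NOT V AND NOT Y AND X AND W) OR (V AND NOT Y AND NOT X AND W) OR (V AND NOT Y AND X AND NOT W) OR (V AND NOT Y AND X AND W) OR (V AND Y AND NOT X AND NOT W)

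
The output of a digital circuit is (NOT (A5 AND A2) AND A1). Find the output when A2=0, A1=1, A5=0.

Substituting: (NOT (0 AND 0) AND 1)
= 1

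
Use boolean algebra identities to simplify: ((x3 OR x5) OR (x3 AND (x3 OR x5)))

By absorption (E OR (E AND v) = E):
= (x3 OR x5)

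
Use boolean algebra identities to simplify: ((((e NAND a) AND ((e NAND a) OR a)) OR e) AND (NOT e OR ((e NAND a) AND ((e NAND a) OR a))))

By distribution ((E OR v) AND (E OR NOT v) = E) then absorption (E AND (E OR v) = E):
= (e NAND a)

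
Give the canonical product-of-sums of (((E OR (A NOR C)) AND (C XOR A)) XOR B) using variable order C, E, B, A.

ΠM(0, 1, 4, 7, 8, 9, 13, 14) = (C OR E OR B OR A) AND (C OR E OR B OR NOT A) AND (C OR NOT E OR B OR A) AND (C OR NOT E OR NOT B OR NOT A) AND (NOT C OR E OR B OR A) AND (NOT C OR E OR B OR NOT A) AND (NOT C OR NOT E OR B OR NOT A) AND (NOT C OR NOT E OR NOT B OR A)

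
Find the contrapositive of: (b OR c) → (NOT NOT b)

Contrapositive: NOT b → NOT (b OR c)
Note: A statement and its contrapositive are logically equivalent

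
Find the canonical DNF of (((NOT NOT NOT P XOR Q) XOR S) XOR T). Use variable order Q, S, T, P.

(NOT Q AND NOT S AND NOT T AND NOT P) OR (NOT Q AND NOT S AND T AND P) OR (NOT Q AND S AND NOT T AND P) OR (NOT Q AND S AND T AND NOT P) OR (Q AND NOT S AND NOT T AND P) OR (Q AND NOT S AND T AND NOT P) OR (Q AND S AND NOT T AND NOT P) OR (Q AND S AND T AND P)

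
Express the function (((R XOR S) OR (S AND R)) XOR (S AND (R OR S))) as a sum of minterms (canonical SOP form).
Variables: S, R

Σm(1) = (NOT S AND R)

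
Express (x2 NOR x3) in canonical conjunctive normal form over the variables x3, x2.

(x3 OR NOT x2) AND (NOT x3 OR x2) AND (NOT x3 OR NOT x2)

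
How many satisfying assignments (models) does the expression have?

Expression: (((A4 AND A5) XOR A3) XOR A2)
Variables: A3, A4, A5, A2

Satisfying assignments: (0,0,0,1), (0,0,1,1), (0,1,0,1), (0,1,1,0), (1,0,0,0), (1,0,1,0), (1,1,0,0), (1,1,1,1)
Count: 8 out of 16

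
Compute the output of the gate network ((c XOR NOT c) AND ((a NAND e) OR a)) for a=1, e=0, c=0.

Substituting: ((0 XOR NOT 0) AND ((1 NAND 0) OR 1))
= 1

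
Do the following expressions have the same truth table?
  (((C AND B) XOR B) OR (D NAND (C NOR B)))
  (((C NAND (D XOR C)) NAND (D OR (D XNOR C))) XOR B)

No. Counterexample: with D=0, B=0, C=0, Expression 1 = 1 but Expression 2 = 0.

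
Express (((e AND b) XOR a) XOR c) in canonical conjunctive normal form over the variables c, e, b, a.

(c OR e OR b OR a) AND (c OR e OR NOT b OR a) AND (c OR NOT e OR b OR a) AND (c OR NOT e OR NOT b OR NOT a) AND (NOT c OR e OR b OR NOT a) AND (NOT c OR e OR NOT b OR NOT a) AND (NOT c OR NOT e OR b OR NOT a) AND (NOT c OR NOT e OR NOT b OR a)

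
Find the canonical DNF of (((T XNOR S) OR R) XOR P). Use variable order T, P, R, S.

(NOT T AND NOT P AND NOT R AND NOT S) OR (NOT T AND NOT P AND R AND NOT S) OR (NOT T AND NOT P AND R AND S) OR (NOT T AND P AND NOT R AND S) OR (T AND NOT P AND NOT R AND S) OR (T AND NOT P AND R AND NOT S) OR (T AND NOT P AND R AND S) OR (T AND P AND NOT R AND NOT S)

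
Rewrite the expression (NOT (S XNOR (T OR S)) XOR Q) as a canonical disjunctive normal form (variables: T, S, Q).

(NOT T AND NOT S AND Q) OR (NOT T AND S AND Q) OR (T AND NOT S AND NOT Q) OR (T AND S AND Q)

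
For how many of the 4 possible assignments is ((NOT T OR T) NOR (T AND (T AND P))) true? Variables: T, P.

No assignment satisfies the expression.
Count: 0 out of 4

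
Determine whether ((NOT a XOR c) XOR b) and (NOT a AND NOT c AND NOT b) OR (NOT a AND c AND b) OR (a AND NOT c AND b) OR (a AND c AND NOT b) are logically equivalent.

Yes, they are equivalent — the two output columns agree on all 8 assignments:
a | c | b | Expression 1 | Expression 2
---------------------------------------
0 | 0 | 0 | 1 | 1
0 | 0 | 1 | 0 | 0
0 | 1 | 0 | 0 | 0
0 | 1 | 1 | 1 | 1
1 | 0 | 0 | 0 | 0
1 | 0 | 1 | 1 | 1
1 | 1 | 0 | 1 | 1
1 | 1 | 1 | 0 | 0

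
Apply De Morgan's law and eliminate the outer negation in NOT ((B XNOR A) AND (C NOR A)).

NOT (B XNOR A) OR NOT (C NOR A)
De Morgan's: NOT(AND of terms) = OR of negations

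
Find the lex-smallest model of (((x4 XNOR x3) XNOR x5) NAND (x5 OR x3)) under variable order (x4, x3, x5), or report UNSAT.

x4=0, x3=0, x5=0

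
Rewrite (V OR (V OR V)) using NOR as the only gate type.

((V NOR ((V NOR V) NOR (V NOR V))) NOR (V NOR ((V NOR V) NOR (V NOR V))))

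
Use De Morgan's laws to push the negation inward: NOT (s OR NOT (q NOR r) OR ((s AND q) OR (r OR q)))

NOT s AND (q NOR r) AND NOT ((s AND q) OR (r OR q))
De Morgan's: NOT(OR of terms) = AND of negations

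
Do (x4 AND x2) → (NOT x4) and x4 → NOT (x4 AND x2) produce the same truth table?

Yes, Contrapositive is always equivalent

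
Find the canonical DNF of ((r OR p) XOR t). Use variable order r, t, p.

(NOT r AND NOT t AND p) OR (NOT r AND t AND NOT p) OR (r AND NOT t AND NOT p) OR (r AND NOT t AND p)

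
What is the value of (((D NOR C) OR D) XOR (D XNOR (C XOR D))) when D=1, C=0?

Substituting: (((1 NOR 0) OR 1) XOR (1 XNOR (0 XOR 1)))
= 0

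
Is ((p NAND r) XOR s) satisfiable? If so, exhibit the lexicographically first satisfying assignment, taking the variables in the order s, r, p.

s=0, r=0, p=0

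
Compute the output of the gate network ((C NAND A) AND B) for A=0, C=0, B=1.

Substituting: ((0 NAND 0) AND 1)
= 1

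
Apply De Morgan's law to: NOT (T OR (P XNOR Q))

NOT T AND NOT (P XNOR Q)
De Morgan's: NOT(OR of terms) = AND of negations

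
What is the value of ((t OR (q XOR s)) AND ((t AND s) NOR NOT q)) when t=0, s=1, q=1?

Substituting: ((0 OR (1 XOR 1)) AND ((0 AND 1) NOR NOT 1))
= 0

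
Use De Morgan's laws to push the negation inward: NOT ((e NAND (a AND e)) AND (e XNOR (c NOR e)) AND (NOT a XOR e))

NOT (e NAND (a AND e)) OR NOT (e XNOR (c NOR e)) OR NOT (NOT a XOR e)
De Morgan's: NOT(AND of terms) = OR of negations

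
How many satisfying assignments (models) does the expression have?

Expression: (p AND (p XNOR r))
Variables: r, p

Satisfying assignments: (1,1)
Count: 1 out of 4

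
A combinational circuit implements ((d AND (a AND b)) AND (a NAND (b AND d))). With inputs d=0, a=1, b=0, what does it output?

Substituting: ((0 AND (1 AND 0)) AND (1 NAND (0 AND 0)))
= 0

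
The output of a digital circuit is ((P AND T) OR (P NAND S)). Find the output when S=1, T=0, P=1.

Substituting: ((1 AND 0) OR (1 NAND 1))
= 0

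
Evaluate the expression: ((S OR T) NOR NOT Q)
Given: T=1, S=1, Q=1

Substituting: ((1 OR 1) NOR NOT 1)
= 0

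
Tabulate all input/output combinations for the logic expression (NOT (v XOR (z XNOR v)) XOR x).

z | v | x | Output
------------------
0 | 0 | 0 | 0
0 | 0 | 1 | 1
0 | 1 | 0 | 0
0 | 1 | 1 | 1
1 | 0 | 0 | 1
1 | 0 | 1 | 0
1 | 1 | 0 | 1
1 | 1 | 1 | 0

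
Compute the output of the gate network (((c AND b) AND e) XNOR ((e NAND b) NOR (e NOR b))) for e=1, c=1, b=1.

Substituting: (((1 AND 1) AND 1) XNOR ((1 NAND 1) NOR (1 NOR 1)))
= 1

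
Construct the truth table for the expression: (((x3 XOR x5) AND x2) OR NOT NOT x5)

x2 | x3 | x5 | Output
---------------------
0 | 0 | 0 | 0
0 | 0 | 1 | 1
0 | 1 | 0 | 0
0 | 1 | 1 | 1
1 | 0 | 0 | 0
1 | 0 | 1 | 1
1 | 1 | 0 | 1
1 | 1 | 1 | 1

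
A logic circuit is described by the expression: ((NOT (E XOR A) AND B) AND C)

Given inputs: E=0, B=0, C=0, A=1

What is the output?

Substituting: ((NOT (0 XOR 1) AND 0) AND 0)
= 0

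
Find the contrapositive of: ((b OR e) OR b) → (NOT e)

Contrapositive: e → NOT ((b OR e) OR b)
Note: A statement and its contrapositive are logically equivalent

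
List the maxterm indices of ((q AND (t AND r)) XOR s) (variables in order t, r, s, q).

ΠM(0, 1, 4, 5, 8, 9, 12, 15) = (t OR r OR s OR q) AND (t OR r OR s OR NOT q) AND (t OR NOT r OR s OR q) AND (t OR NOT r OR s OR NOT q) AND (NOT t OR r OR s OR q) AND (NOT t OR r OR s OR NOT q) AND (NOT t OR NOT r OR s OR q) AND (NOT t OR NOT r OR NOT s OR NOT q)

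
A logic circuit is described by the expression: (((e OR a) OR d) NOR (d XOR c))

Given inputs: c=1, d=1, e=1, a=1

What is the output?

Substituting: (((1 OR 1) OR 1) NOR (1 XOR 1))
= 0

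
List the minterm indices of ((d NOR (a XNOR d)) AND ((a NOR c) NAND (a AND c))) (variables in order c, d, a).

Σm(1, 5) = (NOT c AND NOT d AND a) OR (c AND NOT d AND a)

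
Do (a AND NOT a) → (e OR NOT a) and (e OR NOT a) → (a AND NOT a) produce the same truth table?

No, Converse is not equivalent to original (counterexample: a=0, c=0, e=0)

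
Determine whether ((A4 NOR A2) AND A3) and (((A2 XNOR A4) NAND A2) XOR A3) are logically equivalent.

No. Counterexample: with A3=0, A2=0, A4=0, Expression 1 = 0 but Expression 2 = 1.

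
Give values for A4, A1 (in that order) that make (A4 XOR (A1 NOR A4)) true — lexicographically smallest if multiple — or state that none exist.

A4=0, A1=0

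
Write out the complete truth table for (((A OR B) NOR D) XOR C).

C | A | B | D | Output
----------------------
0 | 0 | 0 | 0 | 1
0 | 0 | 0 | 1 | 0
0 | 0 | 1 | 0 | 0
0 | 0 | 1 | 1 | 0
0 | 1 | 0 | 0 | 0
0 | 1 | 0 | 1 | 0
0 | 1 | 1 | 0 | 0
0 | 1 | 1 | 1 | 0
1 | 0 | 0 | 0 | 0
1 | 0 | 0 | 1 | 1
1 | 0 | 1 | 0 | 1
1 | 0 | 1 | 1 | 1
1 | 1 | 0 | 0 | 1
1 | 1 | 0 | 1 | 1
1 | 1 | 1 | 0 | 1
1 | 1 | 1 | 1 | 1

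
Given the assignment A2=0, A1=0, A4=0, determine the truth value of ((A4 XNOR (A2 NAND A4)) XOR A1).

Substituting: ((0 XNOR (0 NAND 0)) XOR 0)
= 0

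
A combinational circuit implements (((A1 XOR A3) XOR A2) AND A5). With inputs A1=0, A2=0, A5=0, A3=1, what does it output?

Substituting: (((0 XOR 1) XOR 0) AND 0)
= 0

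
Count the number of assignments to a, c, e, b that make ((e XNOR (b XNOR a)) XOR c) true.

Satisfying assignments: (0,0,0,1), (0,0,1,0), (0,1,0,0), (0,1,1,1), (1,0,0,0), (1,0,1,1), (1,1,0,1), (1,1,1,0)
Count: 8 out of 16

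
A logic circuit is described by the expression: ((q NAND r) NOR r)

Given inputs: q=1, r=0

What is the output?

Substituting: ((1 NAND 0) NOR 0)
= 0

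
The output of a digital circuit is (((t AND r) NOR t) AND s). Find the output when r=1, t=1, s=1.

Substituting: (((1 AND 1) NOR 1) AND 1)
= 0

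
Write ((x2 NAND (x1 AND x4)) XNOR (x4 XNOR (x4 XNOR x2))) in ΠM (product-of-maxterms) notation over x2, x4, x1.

ΠM(0, 1, 2, 3, 7) = (x2 OR x4 OR x1) AND (x2 OR x4 OR NOT x1) AND (x2 OR NOT x4 OR x1) AND (x2 OR NOT x4 OR NOT x1) AND (NOT x2 OR NOT x4 OR NOT x1)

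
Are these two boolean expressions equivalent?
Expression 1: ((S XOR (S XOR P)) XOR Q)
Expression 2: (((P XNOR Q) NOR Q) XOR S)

No. Counterexample: with Q=0, S=1, P=0, Expression 1 = 0 but Expression 2 = 1.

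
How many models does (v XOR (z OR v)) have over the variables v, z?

Satisfying assignments: (0,1)
Count: 1 out of 4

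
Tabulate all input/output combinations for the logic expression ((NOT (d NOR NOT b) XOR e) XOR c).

b | e | d | c | Output
----------------------
0 | 0 | 0 | 0 | 1
0 | 0 | 0 | 1 | 0
0 | 0 | 1 | 0 | 1
0 | 0 | 1 | 1 | 0
0 | 1 | 0 | 0 | 0
0 | 1 | 0 | 1 | 1
0 | 1 | 1 | 0 | 0
0 | 1 | 1 | 1 | 1
1 | 0 | 0 | 0 | 0
1 | 0 | 0 | 1 | 1
1 | 0 | 1 | 0 | 1
1 | 0 | 1 | 1 | 0
1 | 1 | 0 | 0 | 1
1 | 1 | 0 | 1 | 0
1 | 1 | 1 | 0 | 0
1 | 1 | 1 | 1 | 1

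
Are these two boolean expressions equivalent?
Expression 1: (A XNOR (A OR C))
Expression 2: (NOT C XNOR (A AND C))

No. Counterexample: with A=0, C=0, Expression 1 = 1 but Expression 2 = 0.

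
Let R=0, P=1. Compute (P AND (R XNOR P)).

Substituting: (1 AND (0 XNOR 1))
= 0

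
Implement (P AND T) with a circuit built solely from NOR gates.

((P NOR P) NOR (T NOR T))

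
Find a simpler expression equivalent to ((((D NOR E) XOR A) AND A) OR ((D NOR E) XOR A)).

By absorption (E OR (E AND v) = E):
= ((D NOR E) XOR A)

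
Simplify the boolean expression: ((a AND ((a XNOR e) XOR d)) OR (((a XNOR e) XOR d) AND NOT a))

By distribution ((E AND v) OR (E AND NOT v) = E):
= ((a XNOR e) XOR d)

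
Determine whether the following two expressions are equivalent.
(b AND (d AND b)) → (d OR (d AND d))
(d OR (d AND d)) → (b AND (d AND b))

No, Converse is not equivalent to original (counterexample: e=0, d=1, b=0)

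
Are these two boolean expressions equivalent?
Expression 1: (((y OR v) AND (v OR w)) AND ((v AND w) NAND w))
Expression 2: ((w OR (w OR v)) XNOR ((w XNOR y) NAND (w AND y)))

No. Counterexample: with y=0, w=1, v=0, Expression 1 = 0 but Expression 2 = 1.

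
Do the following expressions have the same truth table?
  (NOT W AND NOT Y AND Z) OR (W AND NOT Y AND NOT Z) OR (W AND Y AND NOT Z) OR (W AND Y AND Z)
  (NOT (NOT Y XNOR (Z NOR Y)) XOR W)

Yes, they are equivalent — the two output columns agree on all 8 assignments:
W | Y | Z | Expression 1 | Expression 2
---------------------------------------
0 | 0 | 0 | 0 | 0
0 | 0 | 1 | 1 | 1
0 | 1 | 0 | 0 | 0
0 | 1 | 1 | 0 | 0
1 | 0 | 0 | 1 | 1
1 | 0 | 1 | 0 | 0
1 | 1 | 0 | 1 | 1
1 | 1 | 1 | 1 | 1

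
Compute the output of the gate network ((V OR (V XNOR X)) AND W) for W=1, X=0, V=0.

Substituting: ((0 OR (0 XNOR 0)) AND 1)
= 1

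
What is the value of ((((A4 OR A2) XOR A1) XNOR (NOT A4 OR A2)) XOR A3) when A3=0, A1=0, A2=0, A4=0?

Substituting: ((((0 OR 0) XOR 0) XNOR (NOT 0 OR 0)) XOR 0)
= 0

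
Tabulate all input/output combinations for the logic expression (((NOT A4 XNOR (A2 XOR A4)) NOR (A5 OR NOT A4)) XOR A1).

A4 | A1 | A5 | A2 | Output
--------------------------
0 | 0 | 0 | 0 | 0
0 | 0 | 0 | 1 | 0
0 | 0 | 1 | 0 | 0
0 | 0 | 1 | 1 | 0
0 | 1 | 0 | 0 | 1
0 | 1 | 0 | 1 | 1
0 | 1 | 1 | 0 | 1
0 | 1 | 1 | 1 | 1
1 | 0 | 0 | 0 | 1
1 | 0 | 0 | 1 | 0
1 | 0 | 1 | 0 | 0
1 | 0 | 1 | 1 | 0
1 | 1 | 0 | 0 | 0
1 | 1 | 0 | 1 | 1
1 | 1 | 1 | 0 | 1
1 | 1 | 1 | 1 | 1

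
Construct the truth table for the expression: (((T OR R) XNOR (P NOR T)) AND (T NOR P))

P | T | R | Output
------------------
0 | 0 | 0 | 0
0 | 0 | 1 | 1
0 | 1 | 0 | 0
0 | 1 | 1 | 0
1 | 0 | 0 | 0
1 | 0 | 1 | 0
1 | 1 | 0 | 0
1 | 1 | 1 | 0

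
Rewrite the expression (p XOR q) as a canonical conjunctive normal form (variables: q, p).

(q OR p) AND (NOT q OR NOT p)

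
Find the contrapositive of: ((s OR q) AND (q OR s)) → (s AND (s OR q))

Contrapositive: NOT (s AND (s OR q)) → NOT ((s OR q) AND (q OR s))
Note: A statement and its contrapositive are logically equivalent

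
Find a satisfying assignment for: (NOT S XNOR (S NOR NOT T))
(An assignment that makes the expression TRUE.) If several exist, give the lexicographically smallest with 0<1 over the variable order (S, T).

S=0, T=1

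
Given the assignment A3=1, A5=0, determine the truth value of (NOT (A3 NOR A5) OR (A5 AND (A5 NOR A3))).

Substituting: (NOT (1 NOR 0) OR (0 AND (0 NOR 1)))
= 1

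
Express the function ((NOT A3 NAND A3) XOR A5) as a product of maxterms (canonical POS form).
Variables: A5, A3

ΠM(2, 3) = (NOT A5 OR A3) AND (NOT A5 OR NOT A3)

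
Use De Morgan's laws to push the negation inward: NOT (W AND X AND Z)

NOT W OR NOT X OR NOT Z
De Morgan's: NOT(AND of terms) = OR of negations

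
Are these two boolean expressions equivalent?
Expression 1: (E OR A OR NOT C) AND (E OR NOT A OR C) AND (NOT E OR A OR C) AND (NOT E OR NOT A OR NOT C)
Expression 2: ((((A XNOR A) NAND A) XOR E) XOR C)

Yes, they are equivalent — the two output columns agree on all 8 assignments:
E | A | C | Expression 1 | Expression 2
---------------------------------------
0 | 0 | 0 | 1 | 1
0 | 0 | 1 | 0 | 0
0 | 1 | 0 | 0 | 0
0 | 1 | 1 | 1 | 1
1 | 0 | 0 | 0 | 0
1 | 0 | 1 | 1 | 1
1 | 1 | 0 | 1 | 1
1 | 1 | 1 | 0 | 0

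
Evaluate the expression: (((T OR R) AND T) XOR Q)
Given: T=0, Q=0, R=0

Substituting: (((0 OR 0) AND 0) XOR 0)
= 0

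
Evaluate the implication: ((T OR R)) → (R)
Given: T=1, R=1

Antecedent ((T OR R)) = 1; consequent (R) = 1.
1 → 1 = 1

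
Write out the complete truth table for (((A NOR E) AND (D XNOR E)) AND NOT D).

A | D | E | Output
------------------
0 | 0 | 0 | 1
0 | 0 | 1 | 0
0 | 1 | 0 | 0
0 | 1 | 1 | 0
1 | 0 | 0 | 0
1 | 0 | 1 | 0
1 | 1 | 0 | 0
1 | 1 | 1 | 0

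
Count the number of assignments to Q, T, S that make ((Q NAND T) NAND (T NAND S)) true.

Satisfying assignments: (0,1,1), (1,1,0), (1,1,1)
Count: 3 out of 8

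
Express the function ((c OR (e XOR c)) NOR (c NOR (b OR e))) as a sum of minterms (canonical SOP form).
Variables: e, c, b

Σm(1) = (NOT e AND NOT c AND b)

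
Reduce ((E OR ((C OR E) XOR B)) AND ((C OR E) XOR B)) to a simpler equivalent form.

By absorption (E AND (E OR v) = E):
= ((C OR E) XOR B)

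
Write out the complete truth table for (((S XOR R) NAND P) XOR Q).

R | Q | P | S | Output
----------------------
0 | 0 | 0 | 0 | 1
0 | 0 | 0 | 1 | 1
0 | 0 | 1 | 0 | 1
0 | 0 | 1 | 1 | 0
0 | 1 | 0 | 0 | 0
0 | 1 | 0 | 1 | 0
0 | 1 | 1 | 0 | 0
0 | 1 | 1 | 1 | 1
1 | 0 | 0 | 0 | 1
1 | 0 | 0 | 1 | 1
1 | 0 | 1 | 0 | 0
1 | 0 | 1 | 1 | 1
1 | 1 | 0 | 0 | 0
1 | 1 | 0 | 1 | 0
1 | 1 | 1 | 0 | 1
1 | 1 | 1 | 1 | 0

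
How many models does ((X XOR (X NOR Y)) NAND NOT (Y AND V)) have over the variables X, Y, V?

Satisfying assignments: (0,1,0), (0,1,1), (1,1,1)
Count: 3 out of 8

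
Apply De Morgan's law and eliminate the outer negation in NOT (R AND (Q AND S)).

NOT R OR NOT (Q AND S)
De Morgan's: NOT(AND of terms) = OR of negations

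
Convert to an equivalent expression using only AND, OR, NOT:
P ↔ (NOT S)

(P AND (NOT S)) OR (NOT P AND S)
(Biconditional = both true or both false)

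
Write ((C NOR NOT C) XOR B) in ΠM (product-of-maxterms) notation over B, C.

ΠM(0, 1) = (B OR C) AND (B OR NOT C)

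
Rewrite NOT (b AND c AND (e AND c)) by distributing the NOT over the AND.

NOT b OR NOT c OR NOT (e AND c)
De Morgan's: NOT(AND of terms) = OR of negations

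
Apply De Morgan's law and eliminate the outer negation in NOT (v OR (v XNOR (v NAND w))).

NOT v AND NOT (v XNOR (v NAND w))
De Morgan's: NOT(OR of terms) = AND of negations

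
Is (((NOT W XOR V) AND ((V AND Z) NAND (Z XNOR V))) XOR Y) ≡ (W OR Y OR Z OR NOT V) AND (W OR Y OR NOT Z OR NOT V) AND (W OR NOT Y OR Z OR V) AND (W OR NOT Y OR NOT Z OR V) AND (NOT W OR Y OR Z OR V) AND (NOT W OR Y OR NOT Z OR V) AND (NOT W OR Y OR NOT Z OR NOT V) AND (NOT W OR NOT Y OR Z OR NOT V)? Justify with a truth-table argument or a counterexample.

Yes, they are equivalent — the two output columns agree on all 16 assignments:
W | Y | Z | V | Expression 1 | Expression 2
-------------------------------------------
0 | 0 | 0 | 0 | 1 | 1
0 | 0 | 0 | 1 | 0 | 0
0 | 0 | 1 | 0 | 1 | 1
0 | 0 | 1 | 1 | 0 | 0
0 | 1 | 0 | 0 | 0 | 0
0 | 1 | 0 | 1 | 1 | 1
0 | 1 | 1 | 0 | 0 | 0
0 | 1 | 1 | 1 | 1 | 1
1 | 0 | 0 | 0 | 0 | 0
1 | 0 | 0 | 1 | 1 | 1
1 | 0 | 1 | 0 | 0 | 0
1 | 0 | 1 | 1 | 0 | 0
1 | 1 | 0 | 0 | 1 | 1
1 | 1 | 0 | 1 | 0 | 0
1 | 1 | 1 | 0 | 1 | 1
1 | 1 | 1 | 1 | 1 | 1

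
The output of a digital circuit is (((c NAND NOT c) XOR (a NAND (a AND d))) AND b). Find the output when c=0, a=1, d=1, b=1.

Substituting: (((0 NAND NOT 0) XOR (1 NAND (1 AND 1))) AND 1)
= 1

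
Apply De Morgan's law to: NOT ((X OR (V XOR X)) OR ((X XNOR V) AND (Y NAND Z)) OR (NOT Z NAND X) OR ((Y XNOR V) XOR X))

NOT (X OR (V XOR X)) AND NOT ((X XNOR V) AND (Y NAND Z)) AND NOT (NOT Z NAND X) AND NOT ((Y XNOR V) XOR X)
De Morgan's: NOT(OR of terms) = AND of negations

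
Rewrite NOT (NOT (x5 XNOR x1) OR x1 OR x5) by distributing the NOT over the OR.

(x5 XNOR x1) AND NOT x1 AND NOT x5
De Morgan's: NOT(OR of terms) = AND of negations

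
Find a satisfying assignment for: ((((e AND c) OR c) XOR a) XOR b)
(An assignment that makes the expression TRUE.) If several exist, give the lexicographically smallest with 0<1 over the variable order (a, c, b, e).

a=0, c=0, b=1, e=0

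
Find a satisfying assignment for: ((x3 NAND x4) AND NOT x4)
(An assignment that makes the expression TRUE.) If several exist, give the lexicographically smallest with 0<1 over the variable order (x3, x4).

x3=0, x4=0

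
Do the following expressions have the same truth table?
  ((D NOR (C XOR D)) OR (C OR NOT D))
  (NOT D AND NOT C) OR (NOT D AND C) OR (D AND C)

Yes, they are equivalent — the two output columns agree on all 4 assignments:
D | C | Expression 1 | Expression 2
-----------------------------------
0 | 0 | 1 | 1
0 | 1 | 1 | 1
1 | 0 | 0 | 0
1 | 1 | 1 | 1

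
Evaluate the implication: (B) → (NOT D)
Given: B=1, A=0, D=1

Antecedent (B) = 1; consequent (NOT D) = 0.
1 → 0 = 0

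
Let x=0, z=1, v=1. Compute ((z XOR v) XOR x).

Substituting: ((1 XOR 1) XOR 0)
= 0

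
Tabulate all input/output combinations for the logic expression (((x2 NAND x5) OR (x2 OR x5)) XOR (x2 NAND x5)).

x2 | x5 | Output
----------------
0 | 0 | 0
0 | 1 | 0
1 | 0 | 0
1 | 1 | 1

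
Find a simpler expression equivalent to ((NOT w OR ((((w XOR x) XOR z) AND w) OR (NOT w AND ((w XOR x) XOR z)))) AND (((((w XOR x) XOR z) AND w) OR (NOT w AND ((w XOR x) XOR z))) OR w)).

By distribution ((E OR v) AND (E OR NOT v) = E) then distribution ((E AND v) OR (E AND NOT v) = E):
= ((w XOR x) XOR z)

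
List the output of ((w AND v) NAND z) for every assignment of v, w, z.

v | w | z | Output
------------------
0 | 0 | 0 | 1
0 | 0 | 1 | 1
0 | 1 | 0 | 1
0 | 1 | 1 | 1
1 | 0 | 0 | 1
1 | 0 | 1 | 1
1 | 1 | 0 | 1
1 | 1 | 1 | 0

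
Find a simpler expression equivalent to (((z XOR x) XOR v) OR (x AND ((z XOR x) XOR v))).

By absorption (E OR (E AND v) = E):
= ((z XOR x) XOR v)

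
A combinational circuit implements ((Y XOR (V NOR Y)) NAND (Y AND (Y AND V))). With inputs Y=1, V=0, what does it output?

Substituting: ((1 XOR (0 NOR 1)) NAND (1 AND (1 AND 0)))
= 1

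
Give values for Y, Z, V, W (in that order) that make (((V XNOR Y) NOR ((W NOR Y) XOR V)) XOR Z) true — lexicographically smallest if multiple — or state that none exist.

Y=0, Z=0, V=1, W=0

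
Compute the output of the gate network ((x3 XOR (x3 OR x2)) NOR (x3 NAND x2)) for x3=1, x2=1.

Substituting: ((1 XOR (1 OR 1)) NOR (1 NAND 1))
= 1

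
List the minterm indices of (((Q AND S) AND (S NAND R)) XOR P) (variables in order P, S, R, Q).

Σm(5, 8, 9, 10, 11, 12, 14, 15) = (NOT P AND S AND NOT R AND Q) OR (P AND NOT S AND NOT R AND NOT Q) OR (P AND NOT S AND NOT R AND Q) OR (P AND NOT S AND R AND NOT Q) OR (P AND NOT S AND R AND Q) OR (P AND S AND NOT R AND NOT Q) OR (P AND S AND R AND NOT Q) OR (P AND S AND R AND Q)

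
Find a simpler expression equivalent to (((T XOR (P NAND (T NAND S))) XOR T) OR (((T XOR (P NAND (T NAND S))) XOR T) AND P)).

By absorption (E OR (E AND v) = E) then XOR self-cancellation ((E XOR v) XOR v = E):
= (P NAND (T NAND S))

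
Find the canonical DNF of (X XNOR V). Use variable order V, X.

(NOT V AND NOT X) OR (V AND X)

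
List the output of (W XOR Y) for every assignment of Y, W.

Y | W | Output
--------------
0 | 0 | 0
0 | 1 | 1
1 | 0 | 1
1 | 1 | 0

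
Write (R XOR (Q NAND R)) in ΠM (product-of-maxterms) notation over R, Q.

ΠM(2) = (NOT R OR Q)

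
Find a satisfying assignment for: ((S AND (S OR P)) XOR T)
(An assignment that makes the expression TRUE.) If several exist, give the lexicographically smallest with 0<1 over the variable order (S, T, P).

S=0, T=1, P=0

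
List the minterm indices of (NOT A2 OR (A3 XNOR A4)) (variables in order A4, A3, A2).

Σm(0, 1, 2, 4, 6, 7) = (NOT A4 AND NOT A3 AND NOT A2) OR (NOT A4 AND NOT A3 AND A2) OR (NOT A4 AND A3 AND NOT A2) OR (A4 AND NOT A3 AND NOT A2) OR (A4 AND A3 AND NOT A2) OR (A4 AND A3 AND A2)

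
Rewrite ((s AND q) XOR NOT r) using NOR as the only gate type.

((((((s NOR s) NOR (q NOR q)) NOR (r NOR r)) NOR (((s NOR s) NOR (q NOR q)) NOR (r NOR r))) NOR ((((s NOR s) NOR (q NOR q)) NOR (r NOR r)) NOR (((s NOR s) NOR (q NOR q)) NOR (r NOR r)))) NOR ((((((s NOR s) NOR (q NOR q)) NOR ((s NOR s) NOR (q NOR q))) NOR ((r NOR r) NOR (r NOR r))) NOR ((((s NOR s) NOR (q NOR q)) NOR ((s NOR s) NOR (q NOR q))) NOR ((r NOR r) NOR (r NOR r)))) NOR (((((s NOR s) NOR (q NOR q)) NOR ((s NOR s) NOR (q NOR q))) NOR ((r NOR r) NOR (r NOR r))) NOR ((((s NOR s) NOR (q NOR q)) NOR ((s NOR s) NOR (q NOR q))) NOR ((r NOR r) NOR (r NOR r))))))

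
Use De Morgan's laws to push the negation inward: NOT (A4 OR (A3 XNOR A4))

NOT A4 AND NOT (A3 XNOR A4)
De Morgan's: NOT(OR of terms) = AND of negations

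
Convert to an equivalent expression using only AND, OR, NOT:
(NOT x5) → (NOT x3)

x5 OR (NOT x3)
(Implication elimination: A → B = NOT A OR B)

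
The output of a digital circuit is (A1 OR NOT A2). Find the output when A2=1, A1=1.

Substituting: (1 OR NOT 1)
= 1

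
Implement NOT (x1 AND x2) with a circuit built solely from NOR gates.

(((x1 NOR x1) NOR (x2 NOR x2)) NOR ((x1 NOR x1) NOR (x2 NOR x2)))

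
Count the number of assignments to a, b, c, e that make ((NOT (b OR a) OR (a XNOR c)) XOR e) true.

Satisfying assignments: (0,0,0,0), (0,0,1,0), (0,1,0,0), (0,1,1,1), (1,0,0,1), (1,0,1,0), (1,1,0,1), (1,1,1,0)
Count: 8 out of 16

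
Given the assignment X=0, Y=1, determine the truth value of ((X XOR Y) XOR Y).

Substituting: ((0 XOR 1) XOR 1)
= 0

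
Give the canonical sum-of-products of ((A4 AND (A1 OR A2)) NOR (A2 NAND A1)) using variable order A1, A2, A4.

Σm(6) = (A1 AND A2 AND NOT A4)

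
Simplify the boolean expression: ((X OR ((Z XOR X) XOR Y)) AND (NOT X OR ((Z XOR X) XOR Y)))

By distribution ((E OR v) AND (E OR NOT v) = E):
= ((Z XOR X) XOR Y)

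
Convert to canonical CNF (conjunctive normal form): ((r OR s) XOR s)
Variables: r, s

(r OR s) AND (r OR NOT s) AND (NOT r OR NOT s)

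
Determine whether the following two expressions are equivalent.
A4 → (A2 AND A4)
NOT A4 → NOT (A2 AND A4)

No, Inverse is not equivalent to original (counterexample: A2=0, A4=1)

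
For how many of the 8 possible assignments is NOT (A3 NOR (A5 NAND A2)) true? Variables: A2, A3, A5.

Satisfying assignments: (0,0,0), (0,0,1), (0,1,0), (0,1,1), (1,0,0), (1,1,0), (1,1,1)
Count: 7 out of 8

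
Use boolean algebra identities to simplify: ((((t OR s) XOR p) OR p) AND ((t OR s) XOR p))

By absorption (E AND (E OR v) = E):
= ((t OR s) XOR p)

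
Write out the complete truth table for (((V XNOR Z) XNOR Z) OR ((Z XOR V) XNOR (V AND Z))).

V | Z | Output
--------------
0 | 0 | 1
0 | 1 | 0
1 | 0 | 1
1 | 1 | 1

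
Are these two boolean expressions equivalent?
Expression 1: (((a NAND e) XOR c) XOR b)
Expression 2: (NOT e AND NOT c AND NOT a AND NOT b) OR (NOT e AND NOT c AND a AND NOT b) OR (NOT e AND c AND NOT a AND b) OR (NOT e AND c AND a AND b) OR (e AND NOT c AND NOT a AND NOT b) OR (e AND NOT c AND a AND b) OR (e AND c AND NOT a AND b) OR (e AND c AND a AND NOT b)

Yes, they are equivalent — the two output columns agree on all 16 assignments:
e | c | a | b | Expression 1 | Expression 2
-------------------------------------------
0 | 0 | 0 | 0 | 1 | 1
0 | 0 | 0 | 1 | 0 | 0
0 | 0 | 1 | 0 | 1 | 1
0 | 0 | 1 | 1 | 0 | 0
0 | 1 | 0 | 0 | 0 | 0
0 | 1 | 0 | 1 | 1 | 1
0 | 1 | 1 | 0 | 0 | 0
0 | 1 | 1 | 1 | 1 | 1
1 | 0 | 0 | 0 | 1 | 1
1 | 0 | 0 | 1 | 0 | 0
1 | 0 | 1 | 0 | 0 | 0
1 | 0 | 1 | 1 | 1 | 1
1 | 1 | 0 | 0 | 0 | 0
1 | 1 | 0 | 1 | 1 | 1
1 | 1 | 1 | 0 | 1 | 1
1 | 1 | 1 | 1 | 0 | 0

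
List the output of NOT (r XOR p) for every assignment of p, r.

p | r | Output
--------------
0 | 0 | 1
0 | 1 | 0
1 | 0 | 0
1 | 1 | 1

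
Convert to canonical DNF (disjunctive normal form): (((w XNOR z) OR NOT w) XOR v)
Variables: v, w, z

(NOT v AND NOT w AND NOT z) OR (NOT v AND NOT w AND z) OR (NOT v AND w AND z) OR (v AND w AND NOT z)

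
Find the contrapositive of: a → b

Contrapositive: NOT b → NOT a
Note: A statement and its contrapositive are logically equivalent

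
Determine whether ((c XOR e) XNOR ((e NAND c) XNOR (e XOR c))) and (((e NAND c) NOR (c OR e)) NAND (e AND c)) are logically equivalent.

No. Counterexample: with c=1, e=1, Expression 1 = 0 but Expression 2 = 1.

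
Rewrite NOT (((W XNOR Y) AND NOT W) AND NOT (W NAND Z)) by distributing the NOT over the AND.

NOT ((W XNOR Y) AND NOT W) OR (W NAND Z)
De Morgan's: NOT(AND of terms) = OR of negations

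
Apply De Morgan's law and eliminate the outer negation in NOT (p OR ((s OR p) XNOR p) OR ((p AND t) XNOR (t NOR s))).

NOT p AND NOT ((s OR p) XNOR p) AND NOT ((p AND t) XNOR (t NOR s))
De Morgan's: NOT(OR of terms) = AND of negations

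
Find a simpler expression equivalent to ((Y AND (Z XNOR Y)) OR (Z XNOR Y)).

By absorption (E OR (E AND v) = E):
= (Z XNOR Y)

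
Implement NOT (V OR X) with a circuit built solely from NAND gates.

(((V NAND V) NAND (X NAND X)) NAND ((V NAND V) NAND (X NAND X)))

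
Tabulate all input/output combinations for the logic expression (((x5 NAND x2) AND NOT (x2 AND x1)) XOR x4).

x1 | x4 | x2 | x5 | Output
--------------------------
0 | 0 | 0 | 0 | 1
0 | 0 | 0 | 1 | 1
0 | 0 | 1 | 0 | 1
0 | 0 | 1 | 1 | 0
0 | 1 | 0 | 0 | 0
0 | 1 | 0 | 1 | 0
0 | 1 | 1 | 0 | 0
0 | 1 | 1 | 1 | 1
1 | 0 | 0 | 0 | 1
1 | 0 | 0 | 1 | 1
1 | 0 | 1 | 0 | 0
1 | 0 | 1 | 1 | 0
1 | 1 | 0 | 0 | 0
1 | 1 | 0 | 1 | 0
1 | 1 | 1 | 0 | 1
1 | 1 | 1 | 1 | 1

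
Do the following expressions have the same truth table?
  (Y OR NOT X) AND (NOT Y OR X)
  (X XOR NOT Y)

Yes, they are equivalent — the two output columns agree on all 4 assignments:
Y | X | Expression 1 | Expression 2
-----------------------------------
0 | 0 | 1 | 1
0 | 1 | 0 | 0
1 | 0 | 0 | 0
1 | 1 | 1 | 1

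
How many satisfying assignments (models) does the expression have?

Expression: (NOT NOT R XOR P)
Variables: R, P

Satisfying assignments: (0,1), (1,0)
Count: 2 out of 4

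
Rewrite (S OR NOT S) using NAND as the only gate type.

((S NAND S) NAND ((S NAND S) NAND (S NAND S)))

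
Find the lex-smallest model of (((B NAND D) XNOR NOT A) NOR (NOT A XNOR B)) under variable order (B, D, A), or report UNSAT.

B=1, D=0, A=1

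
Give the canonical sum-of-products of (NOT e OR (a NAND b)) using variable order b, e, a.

Σm(0, 1, 2, 3, 4, 5, 6) = (NOT b AND NOT e AND NOT a) OR (NOT b AND NOT e AND a) OR (NOT b AND e AND NOT a) OR (NOT b AND e AND a) OR (b AND NOT e AND NOT a) OR (b AND NOT e AND a) OR (b AND e AND NOT a)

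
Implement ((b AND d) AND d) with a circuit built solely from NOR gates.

((((b NOR b) NOR (d NOR d)) NOR ((b NOR b) NOR (d NOR d))) NOR (d NOR d))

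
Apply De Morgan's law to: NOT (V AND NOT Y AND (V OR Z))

NOT V OR Y OR NOT (V OR Z)
De Morgan's: NOT(AND of terms) = OR of negations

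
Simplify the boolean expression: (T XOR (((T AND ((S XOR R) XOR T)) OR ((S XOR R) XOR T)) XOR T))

By XOR self-cancellation ((E XOR v) XOR v = E) then absorption (E OR (E AND v) = E):
= ((S XOR R) XOR T)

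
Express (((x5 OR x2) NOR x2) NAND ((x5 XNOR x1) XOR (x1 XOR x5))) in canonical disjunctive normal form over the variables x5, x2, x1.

(NOT x5 AND x2 AND NOT x1) OR (NOT x5 AND x2 AND x1) OR (x5 AND NOT x2 AND NOT x1) OR (x5 AND NOT x2 AND x1) OR (x5 AND x2 AND NOT x1) OR (x5 AND x2 AND x1)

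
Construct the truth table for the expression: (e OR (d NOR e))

d | e | Output
--------------
0 | 0 | 1
0 | 1 | 1
1 | 0 | 0
1 | 1 | 1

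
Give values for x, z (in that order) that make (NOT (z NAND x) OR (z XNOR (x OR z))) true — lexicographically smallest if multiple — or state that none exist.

x=0, z=0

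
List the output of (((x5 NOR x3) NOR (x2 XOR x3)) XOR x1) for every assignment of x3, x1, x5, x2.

x3 | x1 | x5 | x2 | Output
--------------------------
0 | 0 | 0 | 0 | 0
0 | 0 | 0 | 1 | 0
0 | 0 | 1 | 0 | 1
0 | 0 | 1 | 1 | 0
0 | 1 | 0 | 0 | 1
0 | 1 | 0 | 1 | 1
0 | 1 | 1 | 0 | 0
0 | 1 | 1 | 1 | 1
1 | 0 | 0 | 0 | 0
1 | 0 | 0 | 1 | 1
1 | 0 | 1 | 0 | 0
1 | 0 | 1 | 1 | 1
1 | 1 | 0 | 0 | 1
1 | 1 | 0 | 1 | 0
1 | 1 | 1 | 0 | 1
1 | 1 | 1 | 1 | 0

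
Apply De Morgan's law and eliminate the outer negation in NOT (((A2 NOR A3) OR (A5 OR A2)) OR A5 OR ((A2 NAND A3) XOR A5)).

NOT ((A2 NOR A3) OR (A5 OR A2)) AND NOT A5 AND NOT ((A2 NAND A3) XOR A5)
De Morgan's: NOT(OR of terms) = AND of negations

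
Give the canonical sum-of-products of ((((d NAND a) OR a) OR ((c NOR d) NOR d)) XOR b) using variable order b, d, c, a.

Σm(0, 1, 2, 3, 4, 5, 6, 7) = (NOT b AND NOT d AND NOT c AND NOT a) OR (NOT b AND NOT d AND NOT c AND a) OR (NOT b AND NOT d AND c AND NOT a) OR (NOT b AND NOT d AND c AND a) OR (NOT b AND d AND NOT c AND NOT a) OR (NOT b AND d AND NOT c AND a) OR (NOT b AND d AND c AND NOT a) OR (NOT b AND d AND c AND a)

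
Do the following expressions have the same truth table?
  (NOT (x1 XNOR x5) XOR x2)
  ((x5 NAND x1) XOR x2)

No. Counterexample: with x1=0, x5=0, x2=0, Expression 1 = 0 but Expression 2 = 1.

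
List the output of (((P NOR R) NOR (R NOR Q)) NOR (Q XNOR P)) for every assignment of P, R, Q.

P | R | Q | Output
------------------
0 | 0 | 0 | 0
0 | 0 | 1 | 1
0 | 1 | 0 | 0
0 | 1 | 1 | 0
1 | 0 | 0 | 1
1 | 0 | 1 | 0
1 | 1 | 0 | 0
1 | 1 | 1 | 0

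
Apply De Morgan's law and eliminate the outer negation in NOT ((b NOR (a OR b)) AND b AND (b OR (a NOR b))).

NOT (b NOR (a OR b)) OR NOT b OR NOT (b OR (a NOR b))
De Morgan's: NOT(AND of terms) = OR of negations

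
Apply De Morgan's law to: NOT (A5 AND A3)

NOT A5 OR NOT A3
De Morgan's: NOT(AND of terms) = OR of negations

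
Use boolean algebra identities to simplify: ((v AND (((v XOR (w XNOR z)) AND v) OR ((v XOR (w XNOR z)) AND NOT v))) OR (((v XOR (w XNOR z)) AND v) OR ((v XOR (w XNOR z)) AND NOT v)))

By absorption (E OR (E AND v) = E) then distribution ((E AND v) OR (E AND NOT v) = E):
= (v XOR (w XNOR z))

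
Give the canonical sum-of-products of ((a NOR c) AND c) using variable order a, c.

Σm() = FALSE (no minterms)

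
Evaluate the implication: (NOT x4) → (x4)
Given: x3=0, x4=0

Antecedent (NOT x4) = 1; consequent (x4) = 0.
1 → 0 = 0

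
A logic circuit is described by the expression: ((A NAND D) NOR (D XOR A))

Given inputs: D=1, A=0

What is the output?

Substituting: ((0 NAND 1) NOR (1 XOR 0))
= 0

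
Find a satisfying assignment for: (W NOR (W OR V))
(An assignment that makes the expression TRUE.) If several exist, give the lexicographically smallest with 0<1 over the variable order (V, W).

V=0, W=0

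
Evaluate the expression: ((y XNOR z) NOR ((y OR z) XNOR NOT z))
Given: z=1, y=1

Substituting: ((1 XNOR 1) NOR ((1 OR 1) XNOR NOT 1))
= 0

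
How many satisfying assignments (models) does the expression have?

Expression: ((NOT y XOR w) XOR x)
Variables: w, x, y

Satisfying assignments: (0,0,0), (0,1,1), (1,0,1), (1,1,0)
Count: 4 out of 8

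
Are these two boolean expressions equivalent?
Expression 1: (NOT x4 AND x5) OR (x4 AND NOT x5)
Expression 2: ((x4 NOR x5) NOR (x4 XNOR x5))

Yes, they are equivalent — the two output columns agree on all 4 assignments:
x4 | x5 | Expression 1 | Expression 2
-------------------------------------
0 | 0 | 0 | 0
0 | 1 | 1 | 1
1 | 0 | 1 | 1
1 | 1 | 0 | 0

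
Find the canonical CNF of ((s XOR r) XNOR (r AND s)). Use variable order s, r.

(s OR NOT r) AND (NOT s OR r) AND (NOT s OR NOT r)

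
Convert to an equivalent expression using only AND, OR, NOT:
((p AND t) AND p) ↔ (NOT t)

(((p AND t) AND p) AND (NOT t)) OR (NOT ((p AND t) AND p) AND t)
(Biconditional = both true or both false)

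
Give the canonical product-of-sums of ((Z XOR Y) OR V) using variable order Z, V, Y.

ΠM(0, 5) = (Z OR V OR Y) AND (NOT Z OR V OR NOT Y)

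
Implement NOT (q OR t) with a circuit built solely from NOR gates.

(((q NOR t) NOR (q NOR t)) NOR ((q NOR t) NOR (q NOR t)))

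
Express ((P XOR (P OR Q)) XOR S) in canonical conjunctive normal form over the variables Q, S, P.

(Q OR S OR P) AND (Q OR S OR NOT P) AND (NOT Q OR S OR NOT P) AND (NOT Q OR NOT S OR P)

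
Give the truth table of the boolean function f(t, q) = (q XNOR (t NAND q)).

t | q | Output
--------------
0 | 0 | 0
0 | 1 | 1
1 | 0 | 0
1 | 1 | 0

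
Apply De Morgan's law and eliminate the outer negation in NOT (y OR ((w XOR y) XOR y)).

NOT y AND NOT ((w XOR y) XOR y)
De Morgan's: NOT(OR of terms) = AND of negations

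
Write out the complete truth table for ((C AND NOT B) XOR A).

A | B | C | Output
------------------
0 | 0 | 0 | 0
0 | 0 | 1 | 1
0 | 1 | 0 | 0
0 | 1 | 1 | 0
1 | 0 | 0 | 1
1 | 0 | 1 | 0
1 | 1 | 0 | 1
1 | 1 | 1 | 1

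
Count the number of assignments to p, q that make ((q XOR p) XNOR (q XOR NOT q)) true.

Satisfying assignments: (0,1), (1,0)
Count: 2 out of 4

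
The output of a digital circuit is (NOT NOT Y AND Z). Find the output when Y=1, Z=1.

Substituting: (NOT NOT 1 AND 1)
= 1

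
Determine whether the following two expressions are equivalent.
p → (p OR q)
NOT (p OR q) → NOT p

Yes, Contrapositive is always equivalent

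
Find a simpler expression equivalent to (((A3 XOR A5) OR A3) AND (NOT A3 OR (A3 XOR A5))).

By distribution ((E OR v) AND (E OR NOT v) = E):
= (A3 XOR A5)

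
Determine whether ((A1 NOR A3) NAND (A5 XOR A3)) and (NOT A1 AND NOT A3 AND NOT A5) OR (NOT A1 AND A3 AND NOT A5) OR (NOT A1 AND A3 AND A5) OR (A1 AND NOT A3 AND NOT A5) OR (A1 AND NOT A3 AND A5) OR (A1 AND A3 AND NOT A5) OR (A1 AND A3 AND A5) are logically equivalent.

Yes, they are equivalent — the two output columns agree on all 8 assignments:
A1 | A3 | A5 | Expression 1 | Expression 2
------------------------------------------
0 | 0 | 0 | 1 | 1
0 | 0 | 1 | 0 | 0
0 | 1 | 0 | 1 | 1
0 | 1 | 1 | 1 | 1
1 | 0 | 0 | 1 | 1
1 | 0 | 1 | 1 | 1
1 | 1 | 0 | 1 | 1
1 | 1 | 1 | 1 | 1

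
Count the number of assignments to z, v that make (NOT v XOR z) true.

Satisfying assignments: (0,0), (1,1)
Count: 2 out of 4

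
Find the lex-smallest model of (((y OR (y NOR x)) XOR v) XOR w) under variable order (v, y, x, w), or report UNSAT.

v=0, y=0, x=0, w=0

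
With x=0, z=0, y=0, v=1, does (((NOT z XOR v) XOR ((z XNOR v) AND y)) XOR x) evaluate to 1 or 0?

Substituting: (((NOT 0 XOR 1) XOR ((0 XNOR 1) AND 0)) XOR 0)
= 0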